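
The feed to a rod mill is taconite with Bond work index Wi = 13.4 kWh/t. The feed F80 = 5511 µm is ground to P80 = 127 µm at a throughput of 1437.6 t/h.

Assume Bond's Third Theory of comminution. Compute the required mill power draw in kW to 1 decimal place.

W = 10·Wi·[P80^(−½) − F80^(−½)]
W = 10·13.4·(1/√127 − 1/√5511) = 10·13.4·(0.075265) = 10.0855 kWh/t
Power = W × throughput = 10.0855 kWh/t × 1437.6 t/h = 14499.0 kW

P = 14499.0 kW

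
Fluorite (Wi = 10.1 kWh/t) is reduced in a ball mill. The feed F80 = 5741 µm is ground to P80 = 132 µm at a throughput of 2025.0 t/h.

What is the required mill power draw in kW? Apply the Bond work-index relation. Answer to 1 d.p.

W_Bond = 10·Wi·(1/√P₈₀ − 1/√F₈₀)
W = 10·10.1·(1/√132 − 1/√5741) = 10·10.1·(0.073841) = 7.4579 kWh/t
Mill draw = 7.4579 × 2025.0 = 15102.3 kW

P = 15102.3 kW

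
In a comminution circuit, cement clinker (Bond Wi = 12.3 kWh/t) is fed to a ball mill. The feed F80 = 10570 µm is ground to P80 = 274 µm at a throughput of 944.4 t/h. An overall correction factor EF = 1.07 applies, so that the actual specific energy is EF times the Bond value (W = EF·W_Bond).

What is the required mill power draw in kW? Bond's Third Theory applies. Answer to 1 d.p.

P = 6299.8 kW

Bond:  W = 10 Wi (1/√P − 1/√F)
W = 10·12.3·(1/√274 − 1/√10570) = 10·12.3·(0.050686) = 6.2343 kWh/t
With EF = 1.07: W = 6.2343·1.07 = 6.6707 kWh/t
P_mill = W·ṁ = 6.6707·944.4 = 6299.8 kW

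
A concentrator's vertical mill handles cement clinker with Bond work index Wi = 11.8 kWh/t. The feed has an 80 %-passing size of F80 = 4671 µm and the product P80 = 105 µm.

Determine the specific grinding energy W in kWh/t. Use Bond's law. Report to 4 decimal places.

W_Bond = 10·Wi·(1/√P₈₀ − 1/√F₈₀)
1/√105 = 0.097590;  1/√4671 = 0.014632
W = 10·11.8·(0.097590 − 0.014632) = 9.7891 kWh/t

W = 9.7891 kWh/t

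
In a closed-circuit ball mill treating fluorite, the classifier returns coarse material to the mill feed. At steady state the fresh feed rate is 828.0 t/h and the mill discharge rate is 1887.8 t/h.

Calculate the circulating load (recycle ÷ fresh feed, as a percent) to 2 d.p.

CL = 128.00 %

Discharge = new feed + return, hence
R = M − F = 1887.8 − 828.0 = 1059.8 t/h
CL = 100·R/F = 100·1059.8/828.0 = 128.00 %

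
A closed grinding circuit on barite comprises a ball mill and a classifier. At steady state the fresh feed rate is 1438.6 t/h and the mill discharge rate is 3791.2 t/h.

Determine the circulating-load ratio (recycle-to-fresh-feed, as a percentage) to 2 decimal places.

M = F + R at steady state, so:
R = M − F = 3791.2 − 1438.6 = 2352.6 t/h
CL = 100·R/F = 100·2352.6/1438.6 = 163.53 %

CL = 163.53 %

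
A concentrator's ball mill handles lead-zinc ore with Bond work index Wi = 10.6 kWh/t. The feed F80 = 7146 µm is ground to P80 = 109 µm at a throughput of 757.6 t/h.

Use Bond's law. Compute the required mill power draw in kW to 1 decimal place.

W = 10·Wi·[P80^(−½) − F80^(−½)]
W = 10·10.6·(1/√109 − 1/√7146) = 10·10.6·(0.083953) = 8.8990 kWh/t
Mill draw = 8.8990 × 757.6 = 6741.9 kW

P = 6741.9 kW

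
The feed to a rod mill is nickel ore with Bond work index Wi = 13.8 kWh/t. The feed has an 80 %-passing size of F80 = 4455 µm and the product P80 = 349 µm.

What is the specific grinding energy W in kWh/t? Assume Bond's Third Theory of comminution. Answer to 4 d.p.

W = 5.3194 kWh/t

W = 10 Wi / √P80 − 10 Wi / √F80
1/√349 = 0.053529;  1/√4455 = 0.014982
W = 10·13.8·(0.053529 − 0.014982) = 5.3194 kWh/t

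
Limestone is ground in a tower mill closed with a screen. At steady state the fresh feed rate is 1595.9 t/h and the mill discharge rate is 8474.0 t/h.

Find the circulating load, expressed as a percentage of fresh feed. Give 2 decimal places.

CL = 430.99 %

Steady state: M = F + R.
R = M − F = 8474.0 − 1595.9 = 6878.1 t/h
CL = 100·R/F = 100·6878.1/1595.9 = 430.99 %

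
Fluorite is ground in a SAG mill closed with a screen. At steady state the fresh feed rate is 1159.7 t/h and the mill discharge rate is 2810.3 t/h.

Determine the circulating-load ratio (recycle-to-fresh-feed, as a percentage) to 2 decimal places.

CL = 142.33 %

Discharge = new feed + return, hence
R = M − F = 2810.3 − 1159.7 = 1650.6 t/h
CL = 100·R/F = 100·1650.6/1159.7 = 142.33 %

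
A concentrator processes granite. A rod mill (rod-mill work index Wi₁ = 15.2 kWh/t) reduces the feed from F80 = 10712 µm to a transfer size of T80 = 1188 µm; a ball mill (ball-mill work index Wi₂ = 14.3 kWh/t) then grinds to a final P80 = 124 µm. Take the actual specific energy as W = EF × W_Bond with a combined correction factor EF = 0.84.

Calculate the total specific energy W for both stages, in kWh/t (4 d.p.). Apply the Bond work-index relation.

W = 10 Wi (P80^-0.5 − F80^-0.5)
Stage 1 (10712→1188 µm, Wi₁=15.2): W₁ = 10·15.2·(0.029013 − 0.009662) = 2.9414 kWh/t
Stage 2 (1188→124 µm, Wi₂=14.3): W₂ = 10·14.3·(0.089803 − 0.029013) = 8.6929 kWh/t
W = W₁ + W₂ = 2.9414 + 8.6929 = 11.6343 kWh/t
Apply correction: 11.6343 × 0.84 = 9.7728 kWh/t

W = 9.7728 kWh/t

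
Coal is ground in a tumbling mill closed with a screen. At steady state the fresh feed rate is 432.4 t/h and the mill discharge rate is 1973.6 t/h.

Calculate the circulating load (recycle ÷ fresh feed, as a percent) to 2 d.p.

Mill node: discharge = fresh + recycle.
R = M − F = 1973.6 − 432.4 = 1541.2 t/h
CL = 100·R/F = 100·1541.2/432.4 = 356.43 %

CL = 356.43 %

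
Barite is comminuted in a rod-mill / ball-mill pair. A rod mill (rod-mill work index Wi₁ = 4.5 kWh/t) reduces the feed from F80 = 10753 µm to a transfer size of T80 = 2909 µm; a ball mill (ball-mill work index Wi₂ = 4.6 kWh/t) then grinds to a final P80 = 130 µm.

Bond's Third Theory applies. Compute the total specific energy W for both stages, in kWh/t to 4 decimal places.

W = 3.5820 kWh/t

Bond: W = 10·Wi·(1/√P80 − 1/√F80)
Stage 1 (10753→2909 µm, Wi₁=4.5): W₁ = 10·4.5·(0.018541 − 0.009644) = 0.4004 kWh/t
Stage 2 (2909→130 µm, Wi₂=4.6): W₂ = 10·4.6·(0.087706 − 0.018541) = 3.1816 kWh/t
W = W₁ + W₂ = 0.4004 + 3.1816 = 3.5820 kWh/t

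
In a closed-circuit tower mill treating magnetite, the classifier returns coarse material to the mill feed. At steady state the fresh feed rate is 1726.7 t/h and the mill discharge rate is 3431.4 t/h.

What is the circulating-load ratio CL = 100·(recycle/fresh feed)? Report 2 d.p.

M = F + R at steady state, so:
R = M − F = 3431.4 − 1726.7 = 1704.7 t/h
CL = 100·R/F = 100·1704.7/1726.7 = 98.73 %

CL = 98.73 %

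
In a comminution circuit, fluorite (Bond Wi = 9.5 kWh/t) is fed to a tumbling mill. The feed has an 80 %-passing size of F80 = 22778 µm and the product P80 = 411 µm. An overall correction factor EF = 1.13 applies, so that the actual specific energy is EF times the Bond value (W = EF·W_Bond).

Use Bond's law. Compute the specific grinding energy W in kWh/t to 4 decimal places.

W = 4.5839 kWh/t

Bond: W = 10·Wi·(1/√P80 − 1/√F80)
1/√411 = 0.049326;  1/√22778 = 0.006626
W = 10·9.5·(0.049326 − 0.006626) = 4.0565 kWh/t
W_actual = 1.13 × 4.0565 = 4.5839 kWh/t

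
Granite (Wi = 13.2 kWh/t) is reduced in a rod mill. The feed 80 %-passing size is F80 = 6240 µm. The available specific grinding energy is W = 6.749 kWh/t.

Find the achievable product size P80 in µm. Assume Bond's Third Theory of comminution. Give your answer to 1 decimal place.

P80 = 245.8 µm

Bond: W = 10·Wi·(1/√P80 − 1/√F80)
1/√P80 = 1/√F80 + W/(10·Wi)
  = 6.7490/(10·13.2) + 1/√6240 = 0.051129 + 0.012659 = 0.063788
P80 = (1/0.063788)² = 15.6769² = 245.77 µm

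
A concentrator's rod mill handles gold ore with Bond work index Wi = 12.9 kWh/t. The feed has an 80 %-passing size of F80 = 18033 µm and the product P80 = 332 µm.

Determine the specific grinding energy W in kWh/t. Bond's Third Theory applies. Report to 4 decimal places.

W = 10 Wi (P80^-0.5 − F80^-0.5)
1/√332 = 0.054882;  1/√18033 = 0.007447
W = 10·12.9·(0.054882 − 0.007447) = 6.1192 kWh/t

W = 6.1192 kWh/t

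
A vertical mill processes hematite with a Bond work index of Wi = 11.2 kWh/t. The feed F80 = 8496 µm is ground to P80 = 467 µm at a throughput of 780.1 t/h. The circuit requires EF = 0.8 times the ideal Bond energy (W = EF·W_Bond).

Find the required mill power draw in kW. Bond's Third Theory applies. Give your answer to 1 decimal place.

P = 2476.1 kW

W = 10 Wi (P80^-0.5 − F80^-0.5)
W = 10·11.2·(1/√467 − 1/√8496) = 10·11.2·(0.035425) = 3.9676 kWh/t
Apply correction: 3.9676 × 0.8 = 3.1741 kWh/t
Power = W × throughput = 3.1741 kWh/t × 780.1 t/h = 2476.1 kW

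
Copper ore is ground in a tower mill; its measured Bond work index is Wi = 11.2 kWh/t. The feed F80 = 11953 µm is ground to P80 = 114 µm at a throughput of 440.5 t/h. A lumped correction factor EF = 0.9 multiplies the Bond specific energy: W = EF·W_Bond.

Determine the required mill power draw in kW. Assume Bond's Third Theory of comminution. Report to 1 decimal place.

W = 10·Wi·(P80^(-½) − F80^(-½))
W = 10·11.2·(1/√114 − 1/√11953) = 10·11.2·(0.084512) = 9.4653 kWh/t
W_actual = 0.9 × 9.4653 = 8.5188 kWh/t
P = W·T = 8.5188·440.5 = 3752.5 kW

P = 3752.5 kW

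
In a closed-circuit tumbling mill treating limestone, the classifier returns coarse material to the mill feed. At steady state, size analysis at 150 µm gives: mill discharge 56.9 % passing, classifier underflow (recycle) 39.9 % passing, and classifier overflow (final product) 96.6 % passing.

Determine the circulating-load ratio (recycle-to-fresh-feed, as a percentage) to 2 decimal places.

CL = 233.53 %

Balance %-passing 150 µm (r = R/F):
r = (o − d)/(d − u)
r = (96.6 − 56.9)/(56.9 − 39.9) = 39.7/17.0 = 2.3353
CL = 100·r = 233.53 %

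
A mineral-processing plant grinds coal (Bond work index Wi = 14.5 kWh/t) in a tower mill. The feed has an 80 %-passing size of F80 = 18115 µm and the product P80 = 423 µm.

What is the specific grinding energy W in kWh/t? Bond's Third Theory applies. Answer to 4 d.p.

Bond:  W = 10 Wi (1/√P − 1/√F)
1/√423 = 0.048622;  1/√18115 = 0.007430
W = 10·14.5·(0.048622 − 0.007430) = 5.9728 kWh/t

W = 5.9728 kWh/t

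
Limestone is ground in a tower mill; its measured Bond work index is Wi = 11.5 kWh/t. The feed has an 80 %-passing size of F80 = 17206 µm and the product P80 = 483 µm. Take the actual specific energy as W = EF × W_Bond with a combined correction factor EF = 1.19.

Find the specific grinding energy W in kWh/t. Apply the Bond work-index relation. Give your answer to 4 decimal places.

W = 5.1836 kWh/t

W = 10 Wi / √P80 − 10 Wi / √F80
1/√483 = 0.045502;  1/√17206 = 0.007624
W = 10·11.5·(0.045502 − 0.007624) = 4.3560 kWh/t
W_actual = 1.19 × 4.3560 = 5.1836 kWh/t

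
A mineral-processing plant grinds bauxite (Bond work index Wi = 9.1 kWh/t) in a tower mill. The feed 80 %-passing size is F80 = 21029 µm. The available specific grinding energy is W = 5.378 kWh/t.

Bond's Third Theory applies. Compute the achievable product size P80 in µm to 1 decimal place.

W = 10 Wi (P80^-0.5 − F80^-0.5)
P80^(−½) = W/(10 Wi) + F80^(−½)
  = 5.3780/(10·9.1) + 1/√21029 = 0.059099 + 0.006896 = 0.065995
P80 = (1/0.065995)² = 15.1527² = 229.60 µm

P80 = 229.6 µm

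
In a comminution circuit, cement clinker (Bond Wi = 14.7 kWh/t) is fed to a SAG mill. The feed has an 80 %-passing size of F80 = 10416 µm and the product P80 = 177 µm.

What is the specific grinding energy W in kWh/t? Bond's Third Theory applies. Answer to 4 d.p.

Bond:  W = 10 Wi (1/√P − 1/√F)
1/√177 = 0.075165;  1/√10416 = 0.009798
W = 10·14.7·(0.075165 − 0.009798) = 9.6089 kWh/t

W = 9.6089 kWh/t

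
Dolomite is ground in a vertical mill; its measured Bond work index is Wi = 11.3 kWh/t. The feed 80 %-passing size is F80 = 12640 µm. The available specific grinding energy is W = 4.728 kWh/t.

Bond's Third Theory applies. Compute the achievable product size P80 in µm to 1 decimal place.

W_Bond = 10·Wi·(1/√P₈₀ − 1/√F₈₀)
1/√P80 = 1/√F80 + W/(10·Wi)
  = 4.7280/(10·11.3) + 1/√12640 = 0.041841 + 0.008895 = 0.050735
P80 = (1/0.050735)² = 19.7101² = 388.49 µm

P80 = 388.5 µm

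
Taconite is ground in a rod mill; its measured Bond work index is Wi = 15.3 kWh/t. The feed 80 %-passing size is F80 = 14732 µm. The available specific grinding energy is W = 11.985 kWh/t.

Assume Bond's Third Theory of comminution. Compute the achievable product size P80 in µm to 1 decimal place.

P80 = 133.4 µm

W_Bond = 10·Wi·(1/√P₈₀ − 1/√F₈₀)
P80^-0.5 = F80^-0.5 + W/(10 Wi)
  = 11.9850/(10·15.3) + 1/√14732 = 0.078333 + 0.008239 = 0.086572
P80 = (1/0.086572)² = 11.5510² = 133.43 µm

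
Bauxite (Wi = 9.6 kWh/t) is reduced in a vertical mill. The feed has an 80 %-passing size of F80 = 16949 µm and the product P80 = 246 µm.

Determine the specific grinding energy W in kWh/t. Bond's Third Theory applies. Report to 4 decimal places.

W = 10·Wi·(P80^(-½) − F80^(-½))
1/√246 = 0.063758;  1/√16949 = 0.007681
W = 10·9.6·(0.063758 − 0.007681) = 5.3833 kWh/t

W = 5.3833 kWh/t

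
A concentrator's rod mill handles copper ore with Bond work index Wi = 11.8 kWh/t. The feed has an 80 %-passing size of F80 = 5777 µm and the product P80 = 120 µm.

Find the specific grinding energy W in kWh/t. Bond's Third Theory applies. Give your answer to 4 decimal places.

W = 9.2194 kWh/t

Bond: W = 10·Wi·(1/√P80 − 1/√F80)
1/√120 = 0.091287;  1/√5777 = 0.013157
W = 10·11.8·(0.091287 − 0.013157) = 9.2194 kWh/t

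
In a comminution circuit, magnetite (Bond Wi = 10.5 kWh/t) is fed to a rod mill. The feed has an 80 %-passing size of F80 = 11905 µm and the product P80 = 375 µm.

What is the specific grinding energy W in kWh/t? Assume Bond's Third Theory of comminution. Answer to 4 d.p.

W = 10 Wi (P80^-0.5 − F80^-0.5)
1/√375 = 0.051640;  1/√11905 = 0.009165
W = 10·10.5·(0.051640 − 0.009165) = 4.4598 kWh/t

W = 4.4598 kWh/t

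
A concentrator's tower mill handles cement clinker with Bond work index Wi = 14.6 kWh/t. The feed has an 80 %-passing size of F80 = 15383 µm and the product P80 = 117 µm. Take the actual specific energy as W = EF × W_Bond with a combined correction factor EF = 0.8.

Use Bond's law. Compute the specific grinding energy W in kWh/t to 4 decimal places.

W = 9.8564 kWh/t

Bond: W = 10·Wi·(1/√P80 − 1/√F80)
1/√117 = 0.092450;  1/√15383 = 0.008063
W = 10·14.6·(0.092450 − 0.008063) = 12.3206 kWh/t
Apply correction: 12.3206 × 0.8 = 9.8564 kWh/t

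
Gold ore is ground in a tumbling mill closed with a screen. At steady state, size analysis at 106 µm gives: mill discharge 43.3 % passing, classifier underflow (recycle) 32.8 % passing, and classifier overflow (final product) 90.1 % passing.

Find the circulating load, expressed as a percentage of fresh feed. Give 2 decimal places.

Let r = R/F. Size balance at 106 µm:
Fd + Rd = Ru + Fo ⇒ R/F = (o−d)/(d−u)
r = (90.1 − 43.3)/(43.3 − 32.8) = 46.8/10.5 = 4.4571
CL = 100·r = 445.71 %

CL = 445.71 %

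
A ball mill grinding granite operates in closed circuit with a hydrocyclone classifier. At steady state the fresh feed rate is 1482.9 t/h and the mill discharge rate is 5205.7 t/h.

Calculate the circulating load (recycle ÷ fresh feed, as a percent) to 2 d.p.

Discharge = new feed + return, hence
R = M − F = 5205.7 − 1482.9 = 3722.8 t/h
CL = 100·R/F = 100·3722.8/1482.9 = 251.05 %

CL = 251.05 %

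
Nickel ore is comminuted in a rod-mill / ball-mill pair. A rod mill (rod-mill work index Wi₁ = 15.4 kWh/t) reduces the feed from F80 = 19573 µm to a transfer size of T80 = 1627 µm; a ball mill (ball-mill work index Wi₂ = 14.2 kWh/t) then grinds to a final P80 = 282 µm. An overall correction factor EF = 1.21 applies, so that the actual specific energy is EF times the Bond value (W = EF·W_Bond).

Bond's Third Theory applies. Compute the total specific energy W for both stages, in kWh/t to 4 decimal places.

W = 9.2598 kWh/t

Bond: W = 10·Wi·(1/√P80 − 1/√F80)
Stage 1 (19573→1627 µm, Wi₁=15.4): W₁ = 10·15.4·(0.024792 − 0.007148) = 2.7172 kWh/t
Stage 2 (1627→282 µm, Wi₂=14.2): W₂ = 10·14.2·(0.059549 − 0.024792) = 4.9356 kWh/t
W = W₁ + W₂ = 2.7172 + 4.9356 = 7.6527 kWh/t
W_actual = 1.21 × 7.6527 = 9.2598 kWh/t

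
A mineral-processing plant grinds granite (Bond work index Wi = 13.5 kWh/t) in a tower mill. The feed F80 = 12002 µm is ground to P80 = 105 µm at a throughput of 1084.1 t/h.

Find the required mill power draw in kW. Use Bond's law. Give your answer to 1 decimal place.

W = 10 Wi (P80^-0.5 − F80^-0.5)
W = 10·13.5·(1/√105 − 1/√12002) = 10·13.5·(0.088462) = 11.9424 kWh/t
P = W·T = 11.9424·1084.1 = 12946.7 kW

P = 12946.7 kW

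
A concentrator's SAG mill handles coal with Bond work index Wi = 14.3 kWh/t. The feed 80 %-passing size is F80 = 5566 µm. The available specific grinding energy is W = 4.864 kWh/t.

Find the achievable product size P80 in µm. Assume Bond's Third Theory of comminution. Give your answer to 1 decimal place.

W = 10 Wi / √P80 − 10 Wi / √F80
P80^-0.5 = F80^-0.5 + W/(10 Wi)
  = 4.8640/(10·14.3) + 1/√5566 = 0.034014 + 0.013404 = 0.047418
P80 = (1/0.047418)² = 21.0891² = 444.75 µm

P80 = 444.8 µm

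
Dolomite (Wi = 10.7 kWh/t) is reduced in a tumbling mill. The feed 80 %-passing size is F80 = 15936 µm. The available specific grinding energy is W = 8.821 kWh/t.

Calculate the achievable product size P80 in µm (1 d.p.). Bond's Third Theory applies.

W = 10 Wi (P80^-0.5 − F80^-0.5)
P80^-0.5 = F80^-0.5 + W/(10 Wi)
  = 8.8210/(10·10.7) + 1/√15936 = 0.082439 + 0.007922 = 0.090361
P80 = (1/0.090361)² = 11.0667² = 122.47 µm

P80 = 122.5 µm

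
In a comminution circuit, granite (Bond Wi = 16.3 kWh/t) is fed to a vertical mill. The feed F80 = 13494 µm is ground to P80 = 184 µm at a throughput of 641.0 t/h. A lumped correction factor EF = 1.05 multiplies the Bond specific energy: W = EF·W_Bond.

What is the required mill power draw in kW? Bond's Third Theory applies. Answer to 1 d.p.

P = 7143.3 kW

W = 10 Wi / √P80 − 10 Wi / √F80
W = 10·16.3·(1/√184 − 1/√13494) = 10·16.3·(0.065112) = 10.6133 kWh/t
Corrected W = EF·W_Bond = 1.05·10.6133 = 11.1440 kWh/t
Power = W × throughput = 11.1440 kWh/t × 641.0 t/h = 7143.3 kW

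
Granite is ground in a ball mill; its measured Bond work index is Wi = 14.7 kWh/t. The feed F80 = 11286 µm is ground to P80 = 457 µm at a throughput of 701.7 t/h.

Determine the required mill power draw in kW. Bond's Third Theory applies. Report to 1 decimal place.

Bond:  W = 10 Wi (1/√P − 1/√F)
W = 10·14.7·(1/√457 − 1/√11286) = 10·14.7·(0.037365) = 5.4927 kWh/t
P = W·T = 5.4927·701.7 = 3854.2 kW

P = 3854.2 kW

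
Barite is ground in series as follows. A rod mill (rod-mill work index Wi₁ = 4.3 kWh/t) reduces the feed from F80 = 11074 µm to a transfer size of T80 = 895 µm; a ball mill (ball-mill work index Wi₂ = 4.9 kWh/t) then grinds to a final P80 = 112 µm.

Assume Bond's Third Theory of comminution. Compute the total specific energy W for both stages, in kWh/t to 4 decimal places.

Bond:  W = 10 Wi (1/√P − 1/√F)
Stage 1 (11074→895 µm, Wi₁=4.3): W₁ = 10·4.3·(0.033426 − 0.009503) = 1.0287 kWh/t
Stage 2 (895→112 µm, Wi₂=4.9): W₂ = 10·4.9·(0.094491 − 0.033426) = 2.9922 kWh/t
W = W₁ + W₂ = 1.0287 + 2.9922 = 4.0209 kWh/t

W = 4.0209 kWh/t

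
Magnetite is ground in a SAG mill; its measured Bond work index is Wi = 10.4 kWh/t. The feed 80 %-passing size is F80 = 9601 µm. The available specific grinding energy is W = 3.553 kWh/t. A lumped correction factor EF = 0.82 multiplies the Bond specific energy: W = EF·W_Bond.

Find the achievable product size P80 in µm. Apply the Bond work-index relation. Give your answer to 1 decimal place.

P80 = 371.7 µm

W = 10 Wi (1/√P80 − 1/√F80)  [Bond]
W_Bond = W / EF = 3.553 / 0.82 = 4.3329 kWh/t
1/√P80 = 1/√F80 + W_Bond/(10·Wi)
  = 4.3329/(10·10.4) + 1/√9601 = 0.041663 + 0.010206 = 0.051868
P80 = (1/0.051868)² = 19.2795² = 371.70 µm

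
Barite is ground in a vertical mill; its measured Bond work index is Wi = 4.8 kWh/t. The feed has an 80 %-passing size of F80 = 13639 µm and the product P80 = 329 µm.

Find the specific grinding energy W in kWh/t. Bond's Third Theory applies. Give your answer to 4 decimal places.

W = 10 Wi (1/√P80 − 1/√F80)  [Bond]
1/√329 = 0.055132;  1/√13639 = 0.008563
W = 10·4.8·(0.055132 − 0.008563) = 2.2353 kWh/t

W = 2.2353 kWh/t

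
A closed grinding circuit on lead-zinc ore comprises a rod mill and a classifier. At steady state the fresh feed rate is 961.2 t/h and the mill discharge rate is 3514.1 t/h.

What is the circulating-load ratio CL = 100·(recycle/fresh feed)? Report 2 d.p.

Mill node: discharge = fresh + recycle.
R = M − F = 3514.1 − 961.2 = 2552.9 t/h
CL = 100·R/F = 100·2552.9/961.2 = 265.60 %

CL = 265.60 %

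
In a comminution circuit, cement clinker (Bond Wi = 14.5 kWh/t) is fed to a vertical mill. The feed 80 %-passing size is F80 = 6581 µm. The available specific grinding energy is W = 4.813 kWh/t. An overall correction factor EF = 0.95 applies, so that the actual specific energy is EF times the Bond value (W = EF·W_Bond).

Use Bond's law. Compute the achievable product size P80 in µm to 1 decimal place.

Bond:  W = 10 Wi (1/√P − 1/√F)
W_Bond = W / EF = 4.813 / 0.95 = 5.0663 kWh/t
P80^-0.5 = F80^-0.5 + W_Bond/(10 Wi)
  = 5.0663/(10·14.5) + 1/√6581 = 0.034940 + 0.012327 = 0.047267
P80 = (1/0.047267)² = 21.1564² = 447.59 µm

P80 = 447.6 µm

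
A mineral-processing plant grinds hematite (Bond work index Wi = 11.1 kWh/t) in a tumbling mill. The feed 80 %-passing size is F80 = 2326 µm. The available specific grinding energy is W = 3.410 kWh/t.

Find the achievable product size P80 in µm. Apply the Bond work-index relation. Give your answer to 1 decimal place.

P80 = 377.7 µm

W = 10 Wi (1/√P80 − 1/√F80)  [Bond]
⇒ 1/√P80 = W/(10 Wi) + 1/√F80
  = 3.4100/(10·11.1) + 1/√2326 = 0.030721 + 0.020735 = 0.051455
P80 = (1/0.051455)² = 19.4343² = 377.69 µm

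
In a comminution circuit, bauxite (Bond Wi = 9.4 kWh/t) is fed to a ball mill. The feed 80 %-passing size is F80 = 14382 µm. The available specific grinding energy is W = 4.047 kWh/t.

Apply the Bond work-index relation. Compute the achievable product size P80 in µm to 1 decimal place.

W = 10·Wi·(P80^(-½) − F80^(-½))
P80^(−½) = W/(10 Wi) + F80^(−½)
  = 4.0470/(10·9.4) + 1/√14382 = 0.043053 + 0.008339 = 0.051392
P80 = (1/0.051392)² = 19.4584² = 378.63 µm

P80 = 378.6 µm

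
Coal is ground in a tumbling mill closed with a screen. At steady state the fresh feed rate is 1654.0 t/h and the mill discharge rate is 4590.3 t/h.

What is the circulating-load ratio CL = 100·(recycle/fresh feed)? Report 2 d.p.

Discharge = new feed + return, hence
R = M − F = 4590.3 − 1654.0 = 2936.3 t/h
CL = 100·R/F = 100·2936.3/1654.0 = 177.53 %

CL = 177.53 %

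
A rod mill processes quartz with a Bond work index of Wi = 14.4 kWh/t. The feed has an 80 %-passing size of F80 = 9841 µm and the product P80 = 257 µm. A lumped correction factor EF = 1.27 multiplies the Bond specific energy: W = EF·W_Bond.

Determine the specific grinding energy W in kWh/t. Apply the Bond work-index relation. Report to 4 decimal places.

W = 10·Wi·[P80^(−½) − F80^(−½)]
1/√257 = 0.062378;  1/√9841 = 0.010080
W = 10·14.4·(0.062378 − 0.010080) = 7.5309 kWh/t
Apply correction: 7.5309 × 1.27 = 9.5642 kWh/t

W = 9.5642 kWh/t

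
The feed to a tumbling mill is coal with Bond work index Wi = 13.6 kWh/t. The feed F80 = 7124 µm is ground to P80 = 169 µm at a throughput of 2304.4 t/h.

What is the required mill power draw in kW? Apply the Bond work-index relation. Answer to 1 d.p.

P = 20394.5 kW

Bond:  W = 10 Wi (1/√P − 1/√F)
W = 10·13.6·(1/√169 − 1/√7124) = 10·13.6·(0.065075) = 8.8502 kWh/t
P_mill = W·ṁ = 8.8502·2304.4 = 20394.5 kW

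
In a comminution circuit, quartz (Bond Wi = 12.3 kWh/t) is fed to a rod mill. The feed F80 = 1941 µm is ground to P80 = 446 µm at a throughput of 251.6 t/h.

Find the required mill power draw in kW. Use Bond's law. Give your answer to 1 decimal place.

P = 762.9 kW

W = 10 Wi (1/√P80 − 1/√F80)  [Bond]
W = 10·12.3·(1/√446 − 1/√1941) = 10·12.3·(0.024653) = 3.0324 kWh/t
P_mill = W·ṁ = 3.0324·251.6 = 762.9 kW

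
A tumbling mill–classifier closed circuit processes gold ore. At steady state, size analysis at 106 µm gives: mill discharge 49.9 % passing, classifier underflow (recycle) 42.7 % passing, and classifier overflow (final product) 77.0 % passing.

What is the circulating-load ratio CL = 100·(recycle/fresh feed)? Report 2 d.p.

Classifier node, passing 106 µm:
d + r·d = r·u + o → r(d−u) = o−d
r = (77.0 − 49.9)/(49.9 − 42.7) = 27.1/7.2 = 3.7639
CL = 100·r = 376.39 %

CL = 376.39 %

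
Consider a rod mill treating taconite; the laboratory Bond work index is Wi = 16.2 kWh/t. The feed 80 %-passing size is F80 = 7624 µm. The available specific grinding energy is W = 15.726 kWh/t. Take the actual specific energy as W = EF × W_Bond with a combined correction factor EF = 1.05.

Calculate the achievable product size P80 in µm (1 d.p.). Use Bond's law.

W = 10·Wi·(P80^(-½) − F80^(-½))
W_Bond = W / EF = 15.726 / 1.05 = 14.9771 kWh/t
⇒ 1/√P80 = W_Bond/(10 Wi) + 1/√F80
  = 14.9771/(10·16.2) + 1/√7624 = 0.092451 + 0.011453 = 0.103904
P80 = (1/0.103904)² = 9.6242² = 92.63 µm

P80 = 92.6 µm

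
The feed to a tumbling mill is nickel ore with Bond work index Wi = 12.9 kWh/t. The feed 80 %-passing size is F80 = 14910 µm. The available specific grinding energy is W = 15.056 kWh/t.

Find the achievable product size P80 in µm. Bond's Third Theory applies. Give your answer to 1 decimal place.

W_Bond = 10·Wi·(1/√P₈₀ − 1/√F₈₀)
P80^(−½) = W/(10 Wi) + F80^(−½)
  = 15.0560/(10·12.9) + 1/√14910 = 0.116713 + 0.008190 = 0.124903
P80 = (1/0.124903)² = 8.0062² = 64.10 µm

P80 = 64.1 µm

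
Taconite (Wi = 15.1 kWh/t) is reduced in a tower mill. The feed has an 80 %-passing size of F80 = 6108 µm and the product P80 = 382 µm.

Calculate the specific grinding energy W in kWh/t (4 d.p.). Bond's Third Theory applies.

W = 5.7937 kWh/t

W = 10 Wi / √P80 − 10 Wi / √F80
1/√382 = 0.051164;  1/√6108 = 0.012795
W = 10·15.1·(0.051164 − 0.012795) = 5.7937 kWh/t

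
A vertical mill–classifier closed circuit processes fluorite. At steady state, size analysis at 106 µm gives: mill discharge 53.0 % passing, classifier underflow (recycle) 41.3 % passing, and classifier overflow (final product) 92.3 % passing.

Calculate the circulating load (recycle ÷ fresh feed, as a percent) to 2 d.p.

CL = 335.90 %

Let r = R/F. Size balance at 106 µm:
Fd + Rd = Ru + Fo ⇒ R/F = (o−d)/(d−u)
r = (92.3 − 53.0)/(53.0 − 41.3) = 39.3/11.7 = 3.3590
CL = 100·r = 335.90 %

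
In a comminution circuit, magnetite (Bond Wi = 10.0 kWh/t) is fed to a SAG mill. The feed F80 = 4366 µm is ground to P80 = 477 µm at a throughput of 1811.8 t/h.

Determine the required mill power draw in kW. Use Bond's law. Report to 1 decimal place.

P = 5553.7 kW

W = 10 Wi (P80^-0.5 − F80^-0.5)
W = 10·10.0·(1/√477 − 1/√4366) = 10·10.0·(0.030653) = 3.0653 kWh/t
Power = W × throughput = 3.0653 kWh/t × 1811.8 t/h = 5553.7 kW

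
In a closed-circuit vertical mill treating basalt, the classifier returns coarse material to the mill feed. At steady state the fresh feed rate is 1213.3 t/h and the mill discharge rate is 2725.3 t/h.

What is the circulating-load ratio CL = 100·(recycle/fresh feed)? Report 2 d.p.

Steady state: M = F + R.
R = M − F = 2725.3 − 1213.3 = 1512.0 t/h
CL = 100·R/F = 100·1512.0/1213.3 = 124.62 %

CL = 124.62 %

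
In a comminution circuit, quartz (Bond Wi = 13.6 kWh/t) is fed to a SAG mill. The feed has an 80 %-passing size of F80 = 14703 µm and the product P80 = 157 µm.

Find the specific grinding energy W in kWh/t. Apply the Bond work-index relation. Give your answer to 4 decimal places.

W = 9.7324 kWh/t

W = 10 Wi / √P80 − 10 Wi / √F80
1/√157 = 0.079809;  1/√14703 = 0.008247
W = 10·13.6·(0.079809 − 0.008247) = 9.7324 kWh/t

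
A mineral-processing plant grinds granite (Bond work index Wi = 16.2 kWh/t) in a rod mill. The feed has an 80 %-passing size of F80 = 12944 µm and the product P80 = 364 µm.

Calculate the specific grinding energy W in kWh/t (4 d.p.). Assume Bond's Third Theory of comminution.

W = 7.0672 kWh/t

W = 10 Wi (P80^-0.5 − F80^-0.5)
1/√364 = 0.052414;  1/√12944 = 0.008790
W = 10·16.2·(0.052414 − 0.008790) = 7.0672 kWh/t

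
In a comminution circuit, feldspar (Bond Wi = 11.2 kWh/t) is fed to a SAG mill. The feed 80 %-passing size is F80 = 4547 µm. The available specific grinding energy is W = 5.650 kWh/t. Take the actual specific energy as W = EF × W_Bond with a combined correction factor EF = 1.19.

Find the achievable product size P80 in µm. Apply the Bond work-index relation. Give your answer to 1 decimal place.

P80 = 305.4 µm

W_Bond = 10·Wi·(1/√P₈₀ − 1/√F₈₀)
W_Bond = W / EF = 5.650 / 1.19 = 4.7479 kWh/t
1/√P80 = 1/√F80 + W_Bond/(10·Wi)
  = 4.7479/(10·11.2) + 1/√4547 = 0.042392 + 0.014830 = 0.057222
P80 = (1/0.057222)² = 17.4758² = 305.41 µm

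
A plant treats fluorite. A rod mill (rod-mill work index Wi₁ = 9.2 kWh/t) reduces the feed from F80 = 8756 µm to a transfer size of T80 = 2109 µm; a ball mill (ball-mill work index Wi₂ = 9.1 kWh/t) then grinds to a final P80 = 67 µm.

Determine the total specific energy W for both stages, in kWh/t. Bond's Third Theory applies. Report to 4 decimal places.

W_Bond = 10·Wi·(1/√P₈₀ − 1/√F₈₀)
Stage 1 (8756→2109 µm, Wi₁=9.2): W₁ = 10·9.2·(0.021775 − 0.010687) = 1.0201 kWh/t
Stage 2 (2109→67 µm, Wi₂=9.1): W₂ = 10·9.1·(0.122169 − 0.021775) = 9.1359 kWh/t
W = W₁ + W₂ = 1.0201 + 9.1359 = 10.1560 kWh/t

W = 10.1560 kWh/t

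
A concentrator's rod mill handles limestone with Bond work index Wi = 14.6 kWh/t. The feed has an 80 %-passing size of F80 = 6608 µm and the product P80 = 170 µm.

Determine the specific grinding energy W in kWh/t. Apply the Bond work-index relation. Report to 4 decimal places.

W = 9.4016 kWh/t

Bond: W = 10·Wi·(1/√P80 − 1/√F80)
1/√170 = 0.076696;  1/√6608 = 0.012302
W = 10·14.6·(0.076696 − 0.012302) = 9.4016 kWh/t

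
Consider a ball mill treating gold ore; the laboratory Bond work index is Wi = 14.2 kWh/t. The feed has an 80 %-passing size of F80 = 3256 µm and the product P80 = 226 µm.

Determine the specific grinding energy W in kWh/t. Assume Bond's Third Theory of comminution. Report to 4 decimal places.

W = 6.9572 kWh/t

W = 10 Wi / √P80 − 10 Wi / √F80
1/√226 = 0.066519;  1/√3256 = 0.017525
W = 10·14.2·(0.066519 − 0.017525) = 6.9572 kWh/t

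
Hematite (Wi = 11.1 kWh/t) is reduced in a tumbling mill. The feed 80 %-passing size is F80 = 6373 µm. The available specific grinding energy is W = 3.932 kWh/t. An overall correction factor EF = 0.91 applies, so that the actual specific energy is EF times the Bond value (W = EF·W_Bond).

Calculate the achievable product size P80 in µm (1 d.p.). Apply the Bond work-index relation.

W = 10 Wi (P80^-0.5 − F80^-0.5)
W_Bond = W / EF = 3.932 / 0.91 = 4.3209 kWh/t
⇒ 1/√P80 = W_Bond/(10·Wi) + 1/√F80
  = 4.3209/(10·11.1) + 1/√6373 = 0.038927 + 0.012526 = 0.051453
P80 = (1/0.051453)² = 19.4351² = 377.72 µm

P80 = 377.7 µm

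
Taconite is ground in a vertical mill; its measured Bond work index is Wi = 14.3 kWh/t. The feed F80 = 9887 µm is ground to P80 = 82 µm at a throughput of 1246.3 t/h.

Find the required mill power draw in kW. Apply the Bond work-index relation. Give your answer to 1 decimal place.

W = 10 Wi (1/√P80 − 1/√F80)  [Bond]
W = 10·14.3·(1/√82 − 1/√9887) = 10·14.3·(0.100375) = 14.3536 kWh/t
P_mill = W·ṁ = 14.3536·1246.3 = 17888.8 kW

P = 17888.8 kW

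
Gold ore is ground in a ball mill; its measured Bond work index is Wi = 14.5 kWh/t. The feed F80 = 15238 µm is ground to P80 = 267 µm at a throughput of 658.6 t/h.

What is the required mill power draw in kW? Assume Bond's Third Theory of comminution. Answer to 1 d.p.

W = 10·Wi·[P80^(−½) − F80^(−½)]
W = 10·14.5·(1/√267 − 1/√15238) = 10·14.5·(0.053098) = 7.6992 kWh/t
P = W·T = 7.6992·658.6 = 5070.7 kW

P = 5070.7 kW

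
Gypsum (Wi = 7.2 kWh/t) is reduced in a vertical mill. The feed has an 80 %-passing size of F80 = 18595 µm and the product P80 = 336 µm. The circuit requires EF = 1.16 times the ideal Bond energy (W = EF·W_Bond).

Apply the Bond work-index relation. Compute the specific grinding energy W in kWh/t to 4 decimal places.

W = 10 Wi / √P80 − 10 Wi / √F80
1/√336 = 0.054554;  1/√18595 = 0.007333
W = 10·7.2·(0.054554 − 0.007333) = 3.3999 kWh/t
With EF = 1.16: W = 3.3999·1.16 = 3.9439 kWh/t

W = 3.9439 kWh/t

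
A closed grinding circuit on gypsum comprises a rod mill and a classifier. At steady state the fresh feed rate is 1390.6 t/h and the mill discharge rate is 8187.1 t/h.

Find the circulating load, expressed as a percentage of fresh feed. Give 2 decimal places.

CL = 488.75 %

Discharge = new feed + return, hence
R = M − F = 8187.1 − 1390.6 = 6796.5 t/h
CL = 100·R/F = 100·6796.5/1390.6 = 488.75 %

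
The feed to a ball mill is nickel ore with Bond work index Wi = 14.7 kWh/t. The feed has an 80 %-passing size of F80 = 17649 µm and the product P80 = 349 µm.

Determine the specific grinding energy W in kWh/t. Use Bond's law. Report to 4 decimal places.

W = 6.7622 kWh/t

W_Bond = 10·Wi·(1/√P₈₀ − 1/√F₈₀)
1/√349 = 0.053529;  1/√17649 = 0.007527
W = 10·14.7·(0.053529 − 0.007527) = 6.7622 kWh/t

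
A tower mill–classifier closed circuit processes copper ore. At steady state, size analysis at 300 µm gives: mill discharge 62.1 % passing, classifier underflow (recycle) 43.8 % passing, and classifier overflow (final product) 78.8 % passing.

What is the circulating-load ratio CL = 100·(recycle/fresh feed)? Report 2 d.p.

CL = 91.26 %

Classifier node, passing 300 µm:
(1+r)d = ru + o → r = (o−d)/(d−u)
r = (78.8 − 62.1)/(62.1 − 43.8) = 16.7/18.3 = 0.9126
CL = 100·r = 91.26 %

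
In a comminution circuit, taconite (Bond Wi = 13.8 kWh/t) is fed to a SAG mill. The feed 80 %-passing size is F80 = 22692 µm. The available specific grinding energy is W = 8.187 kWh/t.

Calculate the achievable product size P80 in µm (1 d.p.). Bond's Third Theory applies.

P80 = 229.8 µm

W = 10·Wi·(P80^(-½) − F80^(-½))
P80^-0.5 = F80^-0.5 + W/(10 Wi)
  = 8.1870/(10·13.8) + 1/√22692 = 0.059326 + 0.006638 = 0.065964
P80 = (1/0.065964)² = 15.1597² = 229.82 µm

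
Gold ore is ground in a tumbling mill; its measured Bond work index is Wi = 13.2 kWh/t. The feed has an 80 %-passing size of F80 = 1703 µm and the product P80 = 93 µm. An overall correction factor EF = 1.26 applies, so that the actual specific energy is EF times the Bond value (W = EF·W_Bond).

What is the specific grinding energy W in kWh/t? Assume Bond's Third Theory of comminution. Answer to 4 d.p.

W = 13.2163 kWh/t

W = 10·Wi·(P80^(-½) − F80^(-½))
1/√93 = 0.103695;  1/√1703 = 0.024232
W = 10·13.2·(0.103695 − 0.024232) = 10.4891 kWh/t
Corrected W = EF·W_Bond = 1.26·10.4891 = 13.2163 kWh/t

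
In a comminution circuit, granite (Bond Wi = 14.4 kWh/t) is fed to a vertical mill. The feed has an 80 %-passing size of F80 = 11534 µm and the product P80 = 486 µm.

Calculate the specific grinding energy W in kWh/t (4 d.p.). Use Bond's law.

W = 5.1911 kWh/t

W = 10·Wi·[P80^(−½) − F80^(−½)]
1/√486 = 0.045361;  1/√11534 = 0.009311
W = 10·14.4·(0.045361 − 0.009311) = 5.1911 kWh/t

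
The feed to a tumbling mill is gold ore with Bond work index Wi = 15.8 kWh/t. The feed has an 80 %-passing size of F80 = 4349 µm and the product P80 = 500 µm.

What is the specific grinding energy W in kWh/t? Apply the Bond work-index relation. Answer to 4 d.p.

W = 4.6701 kWh/t

W = 10 Wi / √P80 − 10 Wi / √F80
1/√500 = 0.044721;  1/√4349 = 0.015164
W = 10·15.8·(0.044721 − 0.015164) = 4.6701 kWh/t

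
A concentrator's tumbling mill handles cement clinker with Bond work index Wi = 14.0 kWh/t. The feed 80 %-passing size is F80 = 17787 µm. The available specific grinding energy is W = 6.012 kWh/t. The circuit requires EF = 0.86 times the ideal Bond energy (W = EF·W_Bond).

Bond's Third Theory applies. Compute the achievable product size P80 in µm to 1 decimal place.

P80 = 303.2 µm

Bond: W = 10·Wi·(1/√P80 − 1/√F80)
W_Bond = W / EF = 6.012 / 0.86 = 6.9907 kWh/t
⇒ 1/√P80 = W_Bond/(10 Wi) + 1/√F80
  = 6.9907/(10·14.0) + 1/√17787 = 0.049934 + 0.007498 = 0.057432
P80 = (1/0.057432)² = 17.4120² = 303.18 µm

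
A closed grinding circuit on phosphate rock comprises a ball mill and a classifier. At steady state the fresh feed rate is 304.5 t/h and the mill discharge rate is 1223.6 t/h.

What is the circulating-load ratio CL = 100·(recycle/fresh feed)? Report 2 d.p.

CL = 301.84 %

Mill node: discharge = fresh + recycle.
R = M − F = 1223.6 − 304.5 = 919.1 t/h
CL = 100·R/F = 100·919.1/304.5 = 301.84 %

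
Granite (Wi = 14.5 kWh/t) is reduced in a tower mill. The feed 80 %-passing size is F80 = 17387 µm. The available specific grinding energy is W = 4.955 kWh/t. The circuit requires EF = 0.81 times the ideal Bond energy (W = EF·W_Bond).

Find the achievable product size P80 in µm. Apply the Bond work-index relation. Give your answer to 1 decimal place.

P80 = 403.7 µm

Bond: W = 10·Wi·(1/√P80 − 1/√F80)
W_Bond = W / EF = 4.955 / 0.81 = 6.1173 kWh/t
⇒ 1/√P80 = W_Bond/(10·Wi) + 1/√F80
  = 6.1173/(10·14.5) + 1/√17387 = 0.042188 + 0.007584 = 0.049772
P80 = (1/0.049772)² = 20.0916² = 403.67 µm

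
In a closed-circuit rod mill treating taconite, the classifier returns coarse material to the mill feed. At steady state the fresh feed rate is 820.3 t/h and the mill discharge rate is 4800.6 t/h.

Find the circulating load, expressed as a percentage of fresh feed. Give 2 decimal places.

CL = 485.22 %

Steady state: M = F + R.
R = M − F = 4800.6 − 820.3 = 3980.3 t/h
CL = 100·R/F = 100·3980.3/820.3 = 485.22 %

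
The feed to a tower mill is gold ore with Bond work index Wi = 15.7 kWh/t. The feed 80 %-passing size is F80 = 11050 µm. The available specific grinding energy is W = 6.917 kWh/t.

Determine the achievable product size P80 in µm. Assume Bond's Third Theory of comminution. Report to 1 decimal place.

P80 = 348.5 µm

Bond:  W = 10 Wi (1/√P − 1/√F)
⇒ 1/√P80 = W/(10·Wi) + 1/√F80
  = 6.9170/(10·15.7) + 1/√11050 = 0.044057 + 0.009513 = 0.053570
P80 = (1/0.053570)² = 18.6670² = 348.46 µm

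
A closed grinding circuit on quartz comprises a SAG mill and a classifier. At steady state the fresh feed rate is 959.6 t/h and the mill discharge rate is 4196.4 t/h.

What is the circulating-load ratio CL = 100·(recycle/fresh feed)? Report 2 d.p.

CL = 337.31 %

Mill node: discharge = fresh + recycle.
R = M − F = 4196.4 − 959.6 = 3236.8 t/h
CL = 100·R/F = 100·3236.8/959.6 = 337.31 %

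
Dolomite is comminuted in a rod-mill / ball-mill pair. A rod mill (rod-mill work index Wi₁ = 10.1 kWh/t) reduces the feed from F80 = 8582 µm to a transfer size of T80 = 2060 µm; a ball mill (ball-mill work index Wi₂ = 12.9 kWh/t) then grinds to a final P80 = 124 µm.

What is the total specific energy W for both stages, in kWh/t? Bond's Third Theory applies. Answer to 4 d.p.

W = 9.8774 kWh/t

W = 10·Wi·(P80^(-½) − F80^(-½))
Stage 1 (8582→2060 µm, Wi₁=10.1): W₁ = 10·10.1·(0.022033 − 0.010795) = 1.1350 kWh/t
Stage 2 (2060→124 µm, Wi₂=12.9): W₂ = 10·12.9·(0.089803 − 0.022033) = 8.7423 kWh/t
W = W₁ + W₂ = 1.1350 + 8.7423 = 9.8774 kWh/t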